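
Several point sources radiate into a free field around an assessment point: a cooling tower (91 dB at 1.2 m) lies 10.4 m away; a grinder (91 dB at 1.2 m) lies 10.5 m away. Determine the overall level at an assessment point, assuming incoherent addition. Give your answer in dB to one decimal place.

Apply inverse-square spreading to bring every level to the receiver, then sum 10^(L/10).
cooling tower: 91 − 20·log₁₀(10.4/1.2) = 91 − 18.76 = 72.24 dB.
grinder: 91 − 20·log₁₀(10.5/1.2) = 91 − 18.84 = 72.16 dB.
Σ 10^(L/10) = 3.320e+07 → L_total = 10·log₁₀(3.320e+07) = 75.21 dB.

75.2 dB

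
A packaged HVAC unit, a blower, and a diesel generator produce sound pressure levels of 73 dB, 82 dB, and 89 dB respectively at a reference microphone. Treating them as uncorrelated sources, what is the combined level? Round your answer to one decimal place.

89.9 dB

Incoherent sources combine by intensity addition: L_total = 10·log₁₀(Σ 10^(L_i/10)).
Σ 10^(L/10) = 10^(73/10) + 10^(82/10) + 10^(89/10) = 9.728e+08.
L_total = 10·log₁₀(9.728e+08) = 89.88 dB.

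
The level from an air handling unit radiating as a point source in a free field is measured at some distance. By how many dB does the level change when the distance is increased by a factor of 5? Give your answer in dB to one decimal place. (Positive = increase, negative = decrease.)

-14.0 dB

Point-source spreading: ΔL = −20·log₁₀(r₂/r₁).
ΔL = −20·log₁₀(5) = -13.98 dB.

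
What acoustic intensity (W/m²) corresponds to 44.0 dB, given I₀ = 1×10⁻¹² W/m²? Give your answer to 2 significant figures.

I = I₀·10^(L/10) = 10⁻¹² × 10^(44.0/10) = 10^(-7.600).

2.5e-08 W/m²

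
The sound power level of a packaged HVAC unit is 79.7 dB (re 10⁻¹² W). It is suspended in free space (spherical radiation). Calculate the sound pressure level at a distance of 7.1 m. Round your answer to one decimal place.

The power spreads over a sphere of area 4π·r², so L_p = L_w − 10·log₁₀(4π·r²).
4π·r² = 633.5 m², 10·log₁₀ of that is 28.017 dB.
L_p = 79.7 − 28.017 = 51.68 dB.

51.7 dB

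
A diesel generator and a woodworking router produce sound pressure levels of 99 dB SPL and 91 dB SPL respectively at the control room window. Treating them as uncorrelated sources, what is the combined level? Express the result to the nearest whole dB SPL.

For uncorrelated sources the intensities add, so convert each level to linear form, sum, and take 10·log₁₀ of the total.
Σ 10^(L/10) = 10^(99/10) + 10^(91/10) = 9.202e+09.
L_total = 10·log₁₀(9.202e+09) = 99.64 dB SPL.

100 dB SPL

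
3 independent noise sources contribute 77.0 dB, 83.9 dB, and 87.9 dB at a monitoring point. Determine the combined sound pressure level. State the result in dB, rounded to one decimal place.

Incoherent sources combine by intensity addition: L_total = 10·log₁₀(Σ 10^(L_i/10)).
Σ 10^(L/10) = 10^(77.0/10) + 10^(83.9/10) + 10^(87.9/10) = 9.122e+08.
L_total = 10·log₁₀(9.122e+08) = 89.60 dB.

89.6 dB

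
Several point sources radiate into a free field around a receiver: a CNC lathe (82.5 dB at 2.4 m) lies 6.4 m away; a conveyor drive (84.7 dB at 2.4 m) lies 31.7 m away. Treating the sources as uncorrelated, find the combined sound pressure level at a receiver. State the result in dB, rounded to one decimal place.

First find each source's level at the receiver (point-source: −20·log₁₀(r/r_ref)), then combine on an intensity basis.
CNC lathe: 82.5 − 20·log₁₀(6.4/2.4) = 82.5 − 8.52 = 73.98 dB.
conveyor drive: 84.7 − 20·log₁₀(31.7/2.4) = 84.7 − 22.42 = 62.28 dB.
Σ 10^(L/10) = 2.670e+07 → L_total = 10·log₁₀(2.670e+07) = 74.26 dB.

74.3 dB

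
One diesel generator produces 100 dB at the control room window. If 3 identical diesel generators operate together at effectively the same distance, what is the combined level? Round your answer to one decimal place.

104.8 dB

N identical incoherent sources raise the level by 10·log₁₀ N.
L_total = 100 + 10·log₁₀(3) = 100 + 4.771 = 104.77 dB.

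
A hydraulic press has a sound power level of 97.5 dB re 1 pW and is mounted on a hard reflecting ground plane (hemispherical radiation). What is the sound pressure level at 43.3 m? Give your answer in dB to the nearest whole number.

57 dB

L_p = L_w − 10·log₁₀(2π·r²) with r = 43.3 m.
2π·r² = 1.178e+04 m², 10·log₁₀ of that is 40.712 dB.
L_p = 97.5 − 40.712 = 56.79 dB.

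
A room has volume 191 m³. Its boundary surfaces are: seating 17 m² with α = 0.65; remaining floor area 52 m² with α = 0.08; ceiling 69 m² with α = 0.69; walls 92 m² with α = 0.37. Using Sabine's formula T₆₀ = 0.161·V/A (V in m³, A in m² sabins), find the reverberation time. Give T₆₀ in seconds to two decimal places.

0.32 s

Total absorption A = 17·0.65 + 52·0.08 + 69·0.69 + 92·0.37 = 96.86 m² sabins.
T₆₀ = 0.161·V/A = 0.161·191/96.86 = 0.317 s.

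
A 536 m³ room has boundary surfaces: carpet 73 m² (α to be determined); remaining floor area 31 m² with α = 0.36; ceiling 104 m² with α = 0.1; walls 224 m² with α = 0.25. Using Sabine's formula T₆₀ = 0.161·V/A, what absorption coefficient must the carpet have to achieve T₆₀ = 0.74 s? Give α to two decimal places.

Required total absorption A = 0.161·536/0.74 = 116.62 m².
Absorption from the other surfaces = 31·0.36 + 104·0.1 + 224·0.25 = 77.56 m², so the carpet must supply 39.06 m² over 73 m².
α = 39.06/73 = 0.535.

0.54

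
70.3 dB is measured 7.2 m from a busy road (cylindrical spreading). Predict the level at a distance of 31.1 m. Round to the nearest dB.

64 dB

For a line source, L₂ = L₁ − 10·log₁₀(r₂/r₁).
L₂ = 70.3 − 10·log₁₀(31.1/7.2) = 70.3 − 6.354 = 63.95 dB.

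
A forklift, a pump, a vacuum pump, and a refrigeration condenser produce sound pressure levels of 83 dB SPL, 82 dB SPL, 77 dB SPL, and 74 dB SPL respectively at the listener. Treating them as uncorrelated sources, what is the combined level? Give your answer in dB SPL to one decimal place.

For uncorrelated sources the intensities add, so convert each level to linear form, sum, and take 10·log₁₀ of the total.
Σ 10^(L/10) = 10^(83/10) + 10^(82/10) + 10^(77/10) + 10^(74/10) = 4.333e+08.
L_total = 10·log₁₀(4.333e+08) = 86.37 dB SPL.

86.4 dB SPL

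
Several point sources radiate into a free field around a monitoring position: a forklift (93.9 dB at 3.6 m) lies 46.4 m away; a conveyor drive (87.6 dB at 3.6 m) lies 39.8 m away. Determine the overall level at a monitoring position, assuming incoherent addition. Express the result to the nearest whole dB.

Apply inverse-square spreading to bring every level to the receiver, then sum 10^(L/10).
forklift: 93.9 − 20·log₁₀(46.4/3.6) = 93.9 − 22.20 = 71.70 dB.
conveyor drive: 87.6 − 20·log₁₀(39.8/3.6) = 87.6 − 20.87 = 66.73 dB.
Σ 10^(L/10) = 1.948e+07 → L_total = 10·log₁₀(1.948e+07) = 72.90 dB.

73 dB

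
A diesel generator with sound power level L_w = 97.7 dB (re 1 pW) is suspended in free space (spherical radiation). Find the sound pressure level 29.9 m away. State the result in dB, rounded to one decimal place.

The power spreads over a sphere of area 4π·r², so L_p = L_w − 10·log₁₀(4π·r²).
4π·r² = 1.123e+04 m², 10·log₁₀ of that is 40.506 dB.
L_p = 97.7 − 40.506 = 57.19 dB.

57.2 dB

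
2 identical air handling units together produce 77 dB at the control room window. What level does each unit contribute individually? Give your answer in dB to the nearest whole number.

2 equal contributions raise the level by 10·log₁₀ 2 = 3.010 dB, so each unit alone gives 77 − 3.010.

74 dB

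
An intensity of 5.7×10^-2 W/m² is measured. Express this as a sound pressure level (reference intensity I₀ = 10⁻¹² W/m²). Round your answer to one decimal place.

L = 10·log₁₀(I/I₀) = 10·log₁₀(5.7×10^-2/10⁻¹²) = 10·log₁₀(5.7×10^10).
L = 10·(0.7559 + 10) = 107.56 dB.

107.6 dB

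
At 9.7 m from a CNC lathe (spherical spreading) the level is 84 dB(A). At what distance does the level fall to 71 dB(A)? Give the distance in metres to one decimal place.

Point-source spreading drops the level by 20·log₁₀(r₂/r₁); inverting, r₂/r₁ = 10^(ΔL/20).
r₂ = 9.7·10^((84−71)/20) = 9.7·10^(13.0/20) = 43.33 m.

43.3 m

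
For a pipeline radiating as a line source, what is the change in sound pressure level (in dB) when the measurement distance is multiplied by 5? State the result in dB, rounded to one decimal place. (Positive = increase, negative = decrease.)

A line source loses 3 dB per doubling of distance; generally ΔL = −10·log₁₀(r₂/r₁).
ΔL = −10·log₁₀(5) = -6.99 dB.

-7.0 dB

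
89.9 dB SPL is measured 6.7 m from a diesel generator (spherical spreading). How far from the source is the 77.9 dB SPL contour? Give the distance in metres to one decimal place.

The 12.0 dB drop corresponds to a distance ratio of 10^(12.0/20) for a point source.
r₂ = 6.7·10^((89.9−77.9)/20) = 6.7·10^(12.0/20) = 26.67 m.

26.7 m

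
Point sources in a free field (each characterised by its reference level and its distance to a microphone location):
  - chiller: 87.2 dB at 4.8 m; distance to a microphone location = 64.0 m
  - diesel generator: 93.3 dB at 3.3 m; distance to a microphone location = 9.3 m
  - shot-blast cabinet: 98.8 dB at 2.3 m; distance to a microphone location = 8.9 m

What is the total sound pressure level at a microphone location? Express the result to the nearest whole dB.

First find each source's level at the receiver (point-source: −20·log₁₀(r/r_ref)), then combine on an intensity basis.
chiller: 87.2 − 20·log₁₀(64.0/4.8) = 87.2 − 22.50 = 64.70 dB.
diesel generator: 93.3 − 20·log₁₀(9.3/3.3) = 93.3 − 9.00 = 84.30 dB.
shot-blast cabinet: 98.8 − 20·log₁₀(8.9/2.3) = 98.8 − 11.75 = 87.05 dB.
Σ 10^(L/10) = 7.788e+08 → L_total = 10·log₁₀(7.788e+08) = 88.91 dB.

89 dB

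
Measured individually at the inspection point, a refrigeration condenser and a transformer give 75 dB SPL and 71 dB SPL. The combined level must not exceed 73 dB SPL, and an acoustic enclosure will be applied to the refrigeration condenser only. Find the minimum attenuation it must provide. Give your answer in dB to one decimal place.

Everything except the refrigeration condenser sums to 10^(71/10) = 1.259e+07 in linear terms, 71.00 dB SPL.
To meet 73 dB SPL overall, the treated refrigeration condenser may contribute at most 10^(73/10) − 1.259e+07 = 7.363e+06, i.e. 68.67 dB SPL.
So the refrigeration condenser must be reduced from 75 to 68.67 dB SPL: IL = 6.33 dB.

6.3 dB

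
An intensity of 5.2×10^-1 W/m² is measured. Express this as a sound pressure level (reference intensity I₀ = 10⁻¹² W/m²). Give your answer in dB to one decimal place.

L = 10·log₁₀(I/I₀) = 10·log₁₀(5.2×10^-1/10⁻¹²) = 10·log₁₀(5.2×10^11).
L = 10·(0.7160 + 11) = 117.16 dB.

117.2 dB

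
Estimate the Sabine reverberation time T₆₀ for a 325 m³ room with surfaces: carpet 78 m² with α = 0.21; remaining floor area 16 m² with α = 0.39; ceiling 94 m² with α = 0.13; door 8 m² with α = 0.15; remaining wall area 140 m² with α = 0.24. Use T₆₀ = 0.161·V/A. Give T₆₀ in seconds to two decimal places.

0.75 s

A = Σ Sᵢαᵢ = 78·0.21 + 16·0.39 + 94·0.13 + 8·0.15 + 140·0.24 = 69.64 m².
T₆₀ = 0.161 × 325 / 69.64 = 0.751 s.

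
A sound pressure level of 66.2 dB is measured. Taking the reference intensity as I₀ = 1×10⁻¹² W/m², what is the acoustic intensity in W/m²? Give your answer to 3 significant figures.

4.17e-06 W/m²

L = 10·log₁₀(I/I₀) ⇒ I = I₀·10^(L/10) = 10⁻¹² × 10^6.62.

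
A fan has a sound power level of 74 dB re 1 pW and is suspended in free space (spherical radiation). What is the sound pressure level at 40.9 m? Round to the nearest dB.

The power spreads over a sphere of area 4π·r², so L_p = L_w − 10·log₁₀(4π·r²).
4π·r² = 2.102e+04 m², 10·log₁₀ of that is 43.227 dB.
L_p = 74 − 43.227 = 30.77 dB.

31 dB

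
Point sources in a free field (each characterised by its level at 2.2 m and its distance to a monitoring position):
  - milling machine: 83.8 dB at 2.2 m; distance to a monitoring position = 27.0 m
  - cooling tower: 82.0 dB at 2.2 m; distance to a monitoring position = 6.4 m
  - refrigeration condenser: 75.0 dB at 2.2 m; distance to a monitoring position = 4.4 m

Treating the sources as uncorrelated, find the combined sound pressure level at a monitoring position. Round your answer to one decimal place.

74.5 dB

Apply inverse-square spreading to bring every level to the receiver, then sum 10^(L/10).
milling machine: 83.8 − 20·log₁₀(27.0/2.2) = 83.8 − 21.78 = 62.02 dB.
cooling tower: 82.0 − 20·log₁₀(6.4/2.2) = 82.0 − 9.28 = 72.72 dB.
refrigeration condenser: 75.0 − 20·log₁₀(4.4/2.2) = 75.0 − 6.02 = 68.98 dB.
Σ 10^(L/10) = 2.823e+07 → L_total = 10·log₁₀(2.823e+07) = 74.51 dB.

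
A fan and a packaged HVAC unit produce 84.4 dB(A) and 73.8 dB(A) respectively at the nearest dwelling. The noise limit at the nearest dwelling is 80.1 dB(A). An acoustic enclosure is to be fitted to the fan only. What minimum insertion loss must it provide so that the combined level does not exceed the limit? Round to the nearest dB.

5 dB

Fixed contribution from the other source: Σ 10^(L/10) = 10^(73.8/10) = 2.399e+07 (73.80 dB(A)).
To meet 80.1 dB(A) overall, the treated fan may contribute at most 10^(80.1/10) − 2.399e+07 = 7.834e+07, i.e. 78.94 dB(A).
Required insertion loss = 84.4 − 78.94 = 5.46 dB.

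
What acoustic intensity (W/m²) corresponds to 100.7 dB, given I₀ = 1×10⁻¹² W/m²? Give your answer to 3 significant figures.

L = 10·log₁₀(I/I₀) ⇒ I = I₀·10^(L/10) = 10⁻¹² × 10^10.07.

0.0117 W/m²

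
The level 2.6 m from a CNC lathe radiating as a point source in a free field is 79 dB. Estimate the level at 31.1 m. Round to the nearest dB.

57 dB

Point-source attenuation: ΔL = 20·log₁₀(r₂/r₁) = 20·log₁₀(31.1/2.6) = 21.556 dB.
L₂ = 79 − 20·log₁₀(31.1/2.6) = 79 − 21.556 = 57.44 dB.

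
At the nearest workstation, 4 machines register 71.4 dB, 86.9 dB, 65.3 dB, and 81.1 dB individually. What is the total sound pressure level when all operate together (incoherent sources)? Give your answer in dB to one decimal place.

Incoherent sources combine by intensity addition: L_total = 10·log₁₀(Σ 10^(L_i/10)).
Σ 10^(L/10) = 10^(71.4/10) + 10^(86.9/10) + 10^(65.3/10) + 10^(81.1/10) = 6.358e+08.
L_total = 10·log₁₀(6.358e+08) = 88.03 dB.

88.0 dB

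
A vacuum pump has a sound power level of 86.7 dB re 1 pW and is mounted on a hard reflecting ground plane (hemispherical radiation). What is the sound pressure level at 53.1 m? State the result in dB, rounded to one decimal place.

L_p = L_w − 10·log₁₀(2π·r²) with r = 53.1 m.
2π·r² = 1.772e+04 m², 10·log₁₀ of that is 42.484 dB.
L_p = 86.7 − 42.484 = 44.22 dB.

44.2 dB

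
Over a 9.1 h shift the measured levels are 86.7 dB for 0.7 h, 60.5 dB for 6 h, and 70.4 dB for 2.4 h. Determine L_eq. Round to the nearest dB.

76 dB

The energy average is taken in the linear domain: L_eq = 10·log₁₀[(Σ tᵢ·10^(Lᵢ/10))/T], T = 9.1 h.
Σ tᵢ·10^(Lᵢ/10) = 0.7·10^(86.7/10) + 6·10^(60.5/10) + 2.4·10^(70.4/10) = 3.605e+08.
L_eq = 10·log₁₀(3.605e+08/9.1) = 75.98 dB.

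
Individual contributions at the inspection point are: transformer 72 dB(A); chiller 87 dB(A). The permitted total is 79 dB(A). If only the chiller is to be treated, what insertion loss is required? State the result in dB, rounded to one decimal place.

9.0 dB

Fixed contribution from the other source: Σ 10^(L/10) = 10^(72/10) = 1.585e+07 (72.00 dB(A)).
To meet 79 dB(A) overall, the treated chiller may contribute at most 10^(79/10) − 1.585e+07 = 6.358e+07, i.e. 78.03 dB(A).
So the chiller must be reduced from 87 to 78.03 dB(A): IL = 8.97 dB.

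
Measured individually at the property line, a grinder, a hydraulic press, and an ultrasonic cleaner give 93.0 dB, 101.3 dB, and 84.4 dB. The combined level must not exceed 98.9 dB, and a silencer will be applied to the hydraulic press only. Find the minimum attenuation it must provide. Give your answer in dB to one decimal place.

Fixed contribution from the other sources: Σ 10^(L/10) = 10^(93.0/10) + 10^(84.4/10) = 2.271e+09 (93.56 dB).
To meet 98.9 dB overall, the treated hydraulic press may contribute at most 10^(98.9/10) − 2.271e+09 = 5.492e+09, i.e. 97.40 dB.
Required insertion loss = 101.3 − 97.40 = 3.90 dB.

3.9 dB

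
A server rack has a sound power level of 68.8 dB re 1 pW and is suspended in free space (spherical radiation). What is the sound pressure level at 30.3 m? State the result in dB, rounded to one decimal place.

28.2 dB

Free-field spherical radiation: L_p = L_w − 10·log₁₀(4π·r²), r = 30.3 m.
4π·r² = 1.154e+04 m², 10·log₁₀ of that is 40.621 dB.
L_p = 68.8 − 40.621 = 28.18 dB.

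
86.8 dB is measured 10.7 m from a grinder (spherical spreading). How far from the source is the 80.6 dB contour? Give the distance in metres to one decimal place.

21.8 m

For a point source L₁ − L₂ = 20·log₁₀(r₂/r₁), so r₂ = r₁·10^((L₁−L₂)/20).
r₂ = 10.7·10^((86.8−80.6)/20) = 10.7·10^(6.2/20) = 21.85 m.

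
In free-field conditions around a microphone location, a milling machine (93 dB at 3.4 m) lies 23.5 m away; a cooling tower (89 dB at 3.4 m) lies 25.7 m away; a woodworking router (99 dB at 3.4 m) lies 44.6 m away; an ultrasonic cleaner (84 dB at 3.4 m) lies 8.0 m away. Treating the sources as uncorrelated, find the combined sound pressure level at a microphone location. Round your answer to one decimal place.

81.7 dB

Propagate each source to the receiver with L = L_ref − 20·log₁₀(r/r_ref), then add intensities.
milling machine: 93 − 20·log₁₀(23.5/3.4) = 93 − 16.79 = 76.21 dB.
cooling tower: 89 − 20·log₁₀(25.7/3.4) = 89 − 17.57 = 71.43 dB.
woodworking router: 99 − 20·log₁₀(44.6/3.4) = 99 − 22.36 = 76.64 dB.
ultrasonic cleaner: 84 − 20·log₁₀(8.0/3.4) = 84 − 7.43 = 76.57 dB.
Σ 10^(L/10) = 1.472e+08 → L_total = 10·log₁₀(1.472e+08) = 81.68 dB.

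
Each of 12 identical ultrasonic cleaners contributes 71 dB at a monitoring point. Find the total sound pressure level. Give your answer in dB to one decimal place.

L_total = L₁ + 10·log₁₀ N for N identical incoherent sources.
L_total = 71 + 10·log₁₀(12) = 71 + 10.792 = 81.79 dB.

81.8 dB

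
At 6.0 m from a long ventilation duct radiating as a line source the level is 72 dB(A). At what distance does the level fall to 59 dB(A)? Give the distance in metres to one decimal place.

For a line source L₁ − L₂ = 10·log₁₀(r₂/r₁), so r₂ = r₁·10^((L₁−L₂)/10).
r₂ = 6.0·10^((72−59)/10) = 6.0·10^(13.0/10) = 119.72 m.

119.7 m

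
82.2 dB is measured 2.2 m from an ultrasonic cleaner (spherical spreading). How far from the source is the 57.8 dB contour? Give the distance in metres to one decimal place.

36.5 m

The 24.4 dB drop corresponds to a distance ratio of 10^(24.4/20) for a point source.
r₂ = 2.2·10^((82.2−57.8)/20) = 2.2·10^(24.4/20) = 36.51 m.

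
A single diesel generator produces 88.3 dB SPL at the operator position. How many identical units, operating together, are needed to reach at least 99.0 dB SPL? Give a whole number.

The shortfall is 99.0 − 88.3 = 10.7 dB, and N units add 10·log₁₀ N, so need 10·log₁₀ N ≥ 10.7.
N ≥ 10^(10.7/10) = 11.749, so N = 12.

12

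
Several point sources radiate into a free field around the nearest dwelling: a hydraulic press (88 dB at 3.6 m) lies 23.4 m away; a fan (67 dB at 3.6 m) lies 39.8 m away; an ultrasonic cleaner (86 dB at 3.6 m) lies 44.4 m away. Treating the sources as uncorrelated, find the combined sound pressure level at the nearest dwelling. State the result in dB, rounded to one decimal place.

72.5 dB

Propagate each source to the receiver with L = L_ref − 20·log₁₀(r/r_ref), then add intensities.
hydraulic press: 88 − 20·log₁₀(23.4/3.6) = 88 − 16.26 = 71.74 dB.
fan: 67 − 20·log₁₀(39.8/3.6) = 67 − 20.87 = 46.13 dB.
ultrasonic cleaner: 86 − 20·log₁₀(44.4/3.6) = 86 − 21.82 = 64.18 dB.
Σ 10^(L/10) = 1.759e+07 → L_total = 10·log₁₀(1.759e+07) = 72.45 dB.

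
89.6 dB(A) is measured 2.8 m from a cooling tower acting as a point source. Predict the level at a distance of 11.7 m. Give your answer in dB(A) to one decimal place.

77.2 dB(A)

Point-source attenuation: ΔL = 20·log₁₀(r₂/r₁) = 20·log₁₀(11.7/2.8) = 12.421 dB.
L₂ = 89.6 − 20·log₁₀(11.7/2.8) = 89.6 − 12.421 = 77.18 dB(A).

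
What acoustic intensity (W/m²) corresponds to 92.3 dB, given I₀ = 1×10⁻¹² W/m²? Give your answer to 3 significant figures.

0.00170 W/m²

I = I₀·10^(L/10) = 10⁻¹² × 10^(92.3/10) = 10^(-2.770).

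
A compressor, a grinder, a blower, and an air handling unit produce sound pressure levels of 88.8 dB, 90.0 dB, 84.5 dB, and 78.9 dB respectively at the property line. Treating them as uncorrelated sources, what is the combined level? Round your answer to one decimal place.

For uncorrelated sources the intensities add, so convert each level to linear form, sum, and take 10·log₁₀ of the total.
Σ 10^(L/10) = 10^(88.8/10) + 10^(90.0/10) + 10^(84.5/10) + 10^(78.9/10) = 2.118e+09.
L_total = 10·log₁₀(2.118e+09) = 93.26 dB.

93.3 dB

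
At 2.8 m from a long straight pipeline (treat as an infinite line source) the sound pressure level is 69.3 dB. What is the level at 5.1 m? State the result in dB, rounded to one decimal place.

66.7 dB

For a line source, L₂ = L₁ − 10·log₁₀(r₂/r₁).
L₂ = 69.3 − 10·log₁₀(5.1/2.8) = 69.3 − 2.604 = 66.70 dB.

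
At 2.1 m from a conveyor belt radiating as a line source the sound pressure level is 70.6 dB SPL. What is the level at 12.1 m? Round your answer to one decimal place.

Line-source attenuation: ΔL = 10·log₁₀(r₂/r₁) = 10·log₁₀(12.1/2.1) = 7.606 dB.
L₂ = 70.6 − 10·log₁₀(12.1/2.1) = 70.6 − 7.606 = 62.99 dB SPL.

63.0 dB SPL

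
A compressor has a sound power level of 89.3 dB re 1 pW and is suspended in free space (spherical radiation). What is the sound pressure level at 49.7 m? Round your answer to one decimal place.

44.4 dB

Free-field spherical radiation: L_p = L_w − 10·log₁₀(4π·r²), r = 49.7 m.
4π·r² = 3.104e+04 m², 10·log₁₀ of that is 44.919 dB.
L_p = 89.3 − 44.919 = 44.38 dB.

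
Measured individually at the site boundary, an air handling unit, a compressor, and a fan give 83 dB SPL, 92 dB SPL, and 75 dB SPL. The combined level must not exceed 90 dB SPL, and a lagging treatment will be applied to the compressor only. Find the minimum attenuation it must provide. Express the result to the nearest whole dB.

3 dB

Everything except the compressor sums to 10^(83/10) + 10^(75/10) = 2.311e+08 in linear terms, 83.64 dB SPL.
To meet 90 dB SPL overall, the treated compressor may contribute at most 10^(90/10) − 2.311e+08 = 7.689e+08, i.e. 88.86 dB SPL.
So the compressor must be reduced from 92 to 88.86 dB SPL: IL = 3.14 dB.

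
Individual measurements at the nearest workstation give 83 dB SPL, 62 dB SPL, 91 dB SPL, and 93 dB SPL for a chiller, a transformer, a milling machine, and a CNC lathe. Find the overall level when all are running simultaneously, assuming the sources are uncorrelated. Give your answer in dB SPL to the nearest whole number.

95 dB SPL

Incoherent sources combine by intensity addition: L_total = 10·log₁₀(Σ 10^(L_i/10)).
Σ 10^(L/10) = 10^(83/10) + 10^(62/10) + 10^(91/10) + 10^(93/10) = 3.455e+09.
L_total = 10·log₁₀(3.455e+09) = 95.38 dB SPL.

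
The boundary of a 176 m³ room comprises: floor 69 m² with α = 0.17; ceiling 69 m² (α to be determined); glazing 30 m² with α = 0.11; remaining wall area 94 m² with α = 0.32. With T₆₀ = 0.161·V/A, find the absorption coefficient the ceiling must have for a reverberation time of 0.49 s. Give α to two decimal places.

0.18

Required total absorption A = 0.161·176/0.49 = 57.83 m².
Absorption from the other surfaces = 69·0.17 + 30·0.11 + 94·0.32 = 45.11 m², so the ceiling must supply 12.72 m² over 69 m².
α = 12.72/69 = 0.184.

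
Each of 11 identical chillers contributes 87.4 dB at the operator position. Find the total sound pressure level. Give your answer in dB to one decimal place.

N identical incoherent sources raise the level by 10·log₁₀ N.
L_total = 87.4 + 10·log₁₀(11) = 87.4 + 10.414 = 97.81 dB.

97.8 dB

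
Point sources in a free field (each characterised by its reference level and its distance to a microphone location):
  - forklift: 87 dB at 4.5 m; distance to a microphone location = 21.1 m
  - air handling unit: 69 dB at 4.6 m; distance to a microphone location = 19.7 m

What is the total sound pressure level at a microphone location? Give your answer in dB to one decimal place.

Propagate each source to the receiver with L = L_ref − 20·log₁₀(r/r_ref), then add intensities.
forklift: 87 − 20·log₁₀(21.1/4.5) = 87 − 13.42 = 73.58 dB.
air handling unit: 69 − 20·log₁₀(19.7/4.6) = 69 − 12.63 = 56.37 dB.
Σ 10^(L/10) = 2.323e+07 → L_total = 10·log₁₀(2.323e+07) = 73.66 dB.

73.7 dB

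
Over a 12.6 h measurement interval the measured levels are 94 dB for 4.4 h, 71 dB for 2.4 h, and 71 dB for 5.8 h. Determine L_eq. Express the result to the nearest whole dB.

L_eq = 10·log₁₀[(1/T)·Σ tᵢ·10^(Lᵢ/10)] with T = 12.6 h.
Σ tᵢ·10^(Lᵢ/10) = 4.4·10^(94/10) + 2.4·10^(71/10) + 5.8·10^(71/10) = 1.116e+10.
L_eq = 10·log₁₀(1.116e+10/12.6) = 89.47 dB.

89 dB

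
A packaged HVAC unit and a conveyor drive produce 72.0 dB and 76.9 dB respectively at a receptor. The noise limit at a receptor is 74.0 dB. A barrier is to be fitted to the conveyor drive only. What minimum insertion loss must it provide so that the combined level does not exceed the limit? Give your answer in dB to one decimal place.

The untreated sources together contribute 10^(72.0/10) = 1.585e+07, i.e. 72.00 dB.
The limit corresponds to 10^(74.0/10) = 2.512e+07; subtracting the fixed part leaves 9.270e+06 for the conveyor drive, i.e. 69.67 dB.
So the conveyor drive must be reduced from 76.9 to 69.67 dB: IL = 7.23 dB.

7.2 dB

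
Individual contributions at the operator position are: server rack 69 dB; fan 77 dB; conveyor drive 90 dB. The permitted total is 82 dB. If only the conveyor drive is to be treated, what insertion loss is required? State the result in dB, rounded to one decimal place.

10.0 dB

The untreated sources together contribute 10^(69/10) + 10^(77/10) = 5.806e+07, i.e. 77.64 dB.
The limit corresponds to 10^(82/10) = 1.585e+08; subtracting the fixed part leaves 1.004e+08 for the conveyor drive, i.e. 80.02 dB.
Required insertion loss = 90 − 80.02 = 9.98 dB.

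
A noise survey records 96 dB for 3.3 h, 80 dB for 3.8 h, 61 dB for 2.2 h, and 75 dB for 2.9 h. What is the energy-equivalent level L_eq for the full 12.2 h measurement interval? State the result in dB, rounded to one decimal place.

L_eq = 10·log₁₀[(1/T)·Σ tᵢ·10^(Lᵢ/10)] with T = 12.2 h.
Σ tᵢ·10^(Lᵢ/10) = 3.3·10^(96/10) + 3.8·10^(80/10) + 2.2·10^(61/10) + 2.9·10^(75/10) = 1.361e+10.
L_eq = 10·log₁₀(1.361e+10/12.2) = 90.48 dB.

90.5 dB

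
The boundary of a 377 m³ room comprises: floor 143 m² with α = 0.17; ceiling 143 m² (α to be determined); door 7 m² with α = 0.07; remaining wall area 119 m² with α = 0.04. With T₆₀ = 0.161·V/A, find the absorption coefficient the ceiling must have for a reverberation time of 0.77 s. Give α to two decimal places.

0.34

A = 0.161·V/T₆₀ = 0.161·377/0.77 = 78.83 m² sabins.
Absorption from the other surfaces = 143·0.17 + 7·0.07 + 119·0.04 = 29.56 m², so the ceiling must supply 49.27 m² over 143 m².
α = 49.27/143 = 0.345.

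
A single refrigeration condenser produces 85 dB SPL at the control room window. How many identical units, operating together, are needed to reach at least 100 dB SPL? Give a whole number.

32

N identical sources give L₁ + 10·log₁₀ N, so require 10·log₁₀ N ≥ 100 − 85 = 15.0 dB.
N ≥ 10^(15.0/10) = 31.623, so N = 32.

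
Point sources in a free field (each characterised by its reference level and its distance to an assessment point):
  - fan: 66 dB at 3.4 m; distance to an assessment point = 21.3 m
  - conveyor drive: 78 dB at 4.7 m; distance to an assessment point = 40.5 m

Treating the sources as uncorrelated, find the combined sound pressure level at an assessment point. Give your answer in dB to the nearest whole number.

60 dB

Propagate each source to the receiver with L = L_ref − 20·log₁₀(r/r_ref), then add intensities.
fan: 66 − 20·log₁₀(21.3/3.4) = 66 − 15.94 = 50.06 dB.
conveyor drive: 78 − 20·log₁₀(40.5/4.7) = 78 − 18.71 = 59.29 dB.
Σ 10^(L/10) = 9.512e+05 → L_total = 10·log₁₀(9.512e+05) = 59.78 dB.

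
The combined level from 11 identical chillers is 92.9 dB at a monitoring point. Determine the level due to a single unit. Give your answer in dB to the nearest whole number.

11 equal contributions raise the level by 10·log₁₀ 11 = 10.414 dB, so each unit alone gives 92.9 − 10.414.

82 dB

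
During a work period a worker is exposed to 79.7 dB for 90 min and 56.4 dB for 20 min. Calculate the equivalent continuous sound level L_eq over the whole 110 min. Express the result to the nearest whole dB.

79 dB

Weight each interval's intensity by its duration and average over T = 110 min:
Σ tᵢ·10^(Lᵢ/10) = 90·10^(79.7/10) + 20·10^(56.4/10) = 8.408e+09.
L_eq = 10·log₁₀(8.408e+09/110) = 78.83 dB.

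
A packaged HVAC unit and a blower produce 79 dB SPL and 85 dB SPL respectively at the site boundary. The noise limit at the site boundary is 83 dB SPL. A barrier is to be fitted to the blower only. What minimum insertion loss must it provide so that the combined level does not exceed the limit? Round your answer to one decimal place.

4.2 dB

Everything except the blower sums to 10^(79/10) = 7.943e+07 in linear terms, 79.00 dB SPL.
To meet 83 dB SPL overall, the treated blower may contribute at most 10^(83/10) − 7.943e+07 = 1.201e+08, i.e. 80.80 dB SPL.
So the blower must be reduced from 85 to 80.80 dB SPL: IL = 4.20 dB.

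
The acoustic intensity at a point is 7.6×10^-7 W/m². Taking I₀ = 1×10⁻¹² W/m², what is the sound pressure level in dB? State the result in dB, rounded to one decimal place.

58.8 dB

I/I₀ = 7.6×10^-7/10⁻¹² = 7.6×10^5, and L = 10·log₁₀(I/I₀).
L = 10·(0.8808 + 5) = 58.81 dB.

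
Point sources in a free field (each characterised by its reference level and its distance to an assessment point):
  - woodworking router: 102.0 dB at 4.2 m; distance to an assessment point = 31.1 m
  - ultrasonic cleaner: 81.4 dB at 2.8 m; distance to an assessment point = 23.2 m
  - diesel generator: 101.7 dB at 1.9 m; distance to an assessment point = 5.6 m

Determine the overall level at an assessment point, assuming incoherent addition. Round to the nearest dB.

Apply inverse-square spreading to bring every level to the receiver, then sum 10^(L/10).
woodworking router: 102.0 − 20·log₁₀(31.1/4.2) = 102.0 − 17.39 = 84.61 dB.
ultrasonic cleaner: 81.4 − 20·log₁₀(23.2/2.8) = 81.4 − 18.37 = 63.03 dB.
diesel generator: 101.7 − 20·log₁₀(5.6/1.9) = 101.7 − 9.39 = 92.31 dB.
Σ 10^(L/10) = 1.994e+09 → L_total = 10·log₁₀(1.994e+09) = 93.00 dB.

93 dB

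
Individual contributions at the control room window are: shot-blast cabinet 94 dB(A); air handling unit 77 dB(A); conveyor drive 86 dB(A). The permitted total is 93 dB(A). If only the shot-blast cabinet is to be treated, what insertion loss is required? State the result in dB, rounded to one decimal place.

The untreated sources together contribute 10^(77/10) + 10^(86/10) = 4.482e+08, i.e. 86.51 dB(A).
The limit corresponds to 10^(93/10) = 1.995e+09; subtracting the fixed part leaves 1.547e+09 for the shot-blast cabinet, i.e. 91.90 dB(A).
Required insertion loss = 94 − 91.90 = 2.10 dB.

2.1 dB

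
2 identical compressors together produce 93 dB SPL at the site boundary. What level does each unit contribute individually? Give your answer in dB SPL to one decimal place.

Dividing the total intensity by 2 lowers the level by 10·log₁₀ 2 = 3.010 dB: L₁ = 93 − 3.010.

90.0 dB SPL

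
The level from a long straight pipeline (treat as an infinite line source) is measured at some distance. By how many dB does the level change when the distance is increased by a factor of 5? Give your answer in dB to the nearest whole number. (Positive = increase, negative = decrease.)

-7 dB

Line-source spreading: ΔL = −10·log₁₀(r₂/r₁).
ΔL = −10·log₁₀(5) = -6.99 dB.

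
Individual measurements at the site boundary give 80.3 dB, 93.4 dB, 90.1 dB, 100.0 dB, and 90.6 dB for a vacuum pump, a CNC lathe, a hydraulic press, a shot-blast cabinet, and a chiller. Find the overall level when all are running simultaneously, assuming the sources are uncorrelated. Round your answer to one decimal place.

101.6 dB

For uncorrelated sources the intensities add, so convert each level to linear form, sum, and take 10·log₁₀ of the total.
Σ 10^(L/10) = 10^(80.3/10) + 10^(93.4/10) + 10^(90.1/10) + 10^(100.0/10) + 10^(90.6/10) = 1.447e+10.
L_total = 10·log₁₀(1.447e+10) = 101.60 dB.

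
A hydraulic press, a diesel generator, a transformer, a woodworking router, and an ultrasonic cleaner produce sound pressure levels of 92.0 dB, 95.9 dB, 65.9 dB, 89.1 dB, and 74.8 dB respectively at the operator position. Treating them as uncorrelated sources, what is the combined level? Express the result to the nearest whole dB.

98 dB

Incoherent sources combine by intensity addition: L_total = 10·log₁₀(Σ 10^(L_i/10)).
Σ 10^(L/10) = 10^(92.0/10) + 10^(95.9/10) + 10^(65.9/10) + 10^(89.1/10) + 10^(74.8/10) = 6.322e+09.
L_total = 10·log₁₀(6.322e+09) = 98.01 dB.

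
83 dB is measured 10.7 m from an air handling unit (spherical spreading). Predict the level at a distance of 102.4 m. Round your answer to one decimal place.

For a point source, L₂ = L₁ − 20·log₁₀(r₂/r₁).
L₂ = 83 − 20·log₁₀(102.4/10.7) = 83 − 19.618 = 63.38 dB.

63.4 dB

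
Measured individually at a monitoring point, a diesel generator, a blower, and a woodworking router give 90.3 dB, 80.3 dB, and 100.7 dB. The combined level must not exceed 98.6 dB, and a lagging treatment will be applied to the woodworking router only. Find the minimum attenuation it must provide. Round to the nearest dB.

Everything except the woodworking router sums to 10^(90.3/10) + 10^(80.3/10) = 1.179e+09 in linear terms, 90.71 dB.
The limit corresponds to 10^(98.6/10) = 7.244e+09; subtracting the fixed part leaves 6.066e+09 for the woodworking router, i.e. 97.83 dB.
So the woodworking router must be reduced from 100.7 to 97.83 dB: IL = 2.87 dB.

3 dB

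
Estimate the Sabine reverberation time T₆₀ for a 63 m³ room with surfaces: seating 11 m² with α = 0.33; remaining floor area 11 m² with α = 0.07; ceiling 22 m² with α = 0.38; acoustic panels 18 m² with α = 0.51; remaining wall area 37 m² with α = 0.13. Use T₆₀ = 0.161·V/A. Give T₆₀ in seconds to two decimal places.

A = Σ Sᵢαᵢ = 11·0.33 + 11·0.07 + 22·0.38 + 18·0.51 + 37·0.13 = 26.75 m².
T₆₀ = 0.161 × 63 / 26.75 = 0.379 s.

0.38 s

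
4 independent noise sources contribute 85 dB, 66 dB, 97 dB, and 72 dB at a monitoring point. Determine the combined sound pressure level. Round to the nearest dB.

97 dB

Incoherent sources combine by intensity addition: L_total = 10·log₁₀(Σ 10^(L_i/10)).
Σ 10^(L/10) = 10^(85/10) + 10^(66/10) + 10^(97/10) + 10^(72/10) = 5.348e+09.
L_total = 10·log₁₀(5.348e+09) = 97.28 dB.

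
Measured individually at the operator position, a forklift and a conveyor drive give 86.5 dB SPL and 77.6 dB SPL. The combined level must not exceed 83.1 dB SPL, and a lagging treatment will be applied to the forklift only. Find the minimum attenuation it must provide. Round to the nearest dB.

5 dB

Fixed contribution from the other source: Σ 10^(L/10) = 10^(77.6/10) = 5.754e+07 (77.60 dB SPL).
To meet 83.1 dB SPL overall, the treated forklift may contribute at most 10^(83.1/10) − 5.754e+07 = 1.466e+08, i.e. 81.66 dB SPL.
Required insertion loss = 86.5 − 81.66 = 4.84 dB.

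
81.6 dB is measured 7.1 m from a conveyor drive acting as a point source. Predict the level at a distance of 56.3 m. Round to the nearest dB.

For a point source, L₂ = L₁ − 20·log₁₀(r₂/r₁).
L₂ = 81.6 − 20·log₁₀(56.3/7.1) = 81.6 − 17.985 = 63.61 dB.

64 dB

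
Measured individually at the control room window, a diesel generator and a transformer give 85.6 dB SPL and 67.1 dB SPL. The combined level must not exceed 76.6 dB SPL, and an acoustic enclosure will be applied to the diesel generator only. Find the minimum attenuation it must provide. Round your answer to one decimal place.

The untreated sources together contribute 10^(67.1/10) = 5.129e+06, i.e. 67.10 dB SPL.
The limit corresponds to 10^(76.6/10) = 4.571e+07; subtracting the fixed part leaves 4.058e+07 for the diesel generator, i.e. 76.08 dB SPL.
So the diesel generator must be reduced from 85.6 to 76.08 dB SPL: IL = 9.52 dB.

9.5 dB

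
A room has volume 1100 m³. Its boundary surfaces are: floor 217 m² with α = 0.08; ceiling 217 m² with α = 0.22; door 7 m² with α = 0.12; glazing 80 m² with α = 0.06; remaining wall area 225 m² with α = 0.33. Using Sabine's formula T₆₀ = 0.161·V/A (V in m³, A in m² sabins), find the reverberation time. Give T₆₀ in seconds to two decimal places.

Summing Sᵢαᵢ: 217·0.08 + 217·0.22 + 7·0.12 + 80·0.06 + 225·0.33 = 144.99 m².
T₆₀ = 0.161·V/A = 0.161·1100/144.99 = 1.221 s.

1.22 s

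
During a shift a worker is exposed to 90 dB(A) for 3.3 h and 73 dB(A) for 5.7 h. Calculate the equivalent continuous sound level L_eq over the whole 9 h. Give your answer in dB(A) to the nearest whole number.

86 dB(A)

L_eq = 10·log₁₀[(1/T)·Σ tᵢ·10^(Lᵢ/10)] with T = 9 h.
Σ tᵢ·10^(Lᵢ/10) = 3.3·10^(90/10) + 5.7·10^(73/10) = 3.414e+09.
L_eq = 10·log₁₀(3.414e+09/9) = 85.79 dB(A).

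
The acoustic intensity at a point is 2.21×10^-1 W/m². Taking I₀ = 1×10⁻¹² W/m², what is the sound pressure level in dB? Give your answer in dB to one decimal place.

113.4 dB

Dividing by I₀ shifts the exponent by 12: I/I₀ = 2.21×10^11.
L = 10·(0.3444 + 11) = 113.44 dB.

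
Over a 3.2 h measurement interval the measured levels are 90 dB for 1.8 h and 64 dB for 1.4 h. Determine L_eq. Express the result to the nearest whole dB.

Weight each interval's intensity by its duration and average over T = 3.2 h:
Σ tᵢ·10^(Lᵢ/10) = 1.8·10^(90/10) + 1.4·10^(64/10) = 1.804e+09.
L_eq = 10·log₁₀(1.804e+09/3.2) = 87.51 dB.

88 dB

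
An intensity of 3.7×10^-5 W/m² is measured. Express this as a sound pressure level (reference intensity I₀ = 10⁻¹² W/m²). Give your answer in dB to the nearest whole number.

L = 10·log₁₀(I/I₀) = 10·log₁₀(3.7×10^-5/10⁻¹²) = 10·log₁₀(3.7×10^7).
L = 10·(0.5682 + 7) = 75.68 dB.

76 dB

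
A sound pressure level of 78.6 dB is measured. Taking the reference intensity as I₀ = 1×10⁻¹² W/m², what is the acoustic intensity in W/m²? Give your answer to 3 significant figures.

7.24e-05 W/m²

L = 10·log₁₀(I/I₀) ⇒ I = I₀·10^(L/10) = 10⁻¹² × 10^7.86.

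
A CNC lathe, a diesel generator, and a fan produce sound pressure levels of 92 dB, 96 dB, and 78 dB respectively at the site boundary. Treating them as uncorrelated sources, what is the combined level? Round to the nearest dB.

For uncorrelated sources the intensities add, so convert each level to linear form, sum, and take 10·log₁₀ of the total.
Σ 10^(L/10) = 10^(92/10) + 10^(96/10) + 10^(78/10) = 5.629e+09.
L_total = 10·log₁₀(5.629e+09) = 97.50 dB.

98 dB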